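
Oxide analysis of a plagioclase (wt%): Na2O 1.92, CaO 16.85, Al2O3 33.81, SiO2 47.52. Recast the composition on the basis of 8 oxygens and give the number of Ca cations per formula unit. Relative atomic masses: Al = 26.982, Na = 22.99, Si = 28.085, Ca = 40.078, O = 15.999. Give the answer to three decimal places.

0.827 Ca apfu

Na2O: 1.92/61.979 = 0.03098 mol → 0.06196 mol Na, 0.03098 mol O.
CaO: 16.85/56.077 = 0.30048 mol → 0.30048 mol Ca, 0.30048 mol O.
Al2O3: 33.81/101.961 = 0.33160 mol → 0.66320 mol Al, 0.99480 mol O.
SiO2: 47.52/60.083 = 0.79091 mol → 0.79091 mol Si, 1.58182 mol O.
Total oxygen = 2.90808 mol. Normalization factor = 8/2.90808 = 2.75096.
Ca per 8 O = 0.30048 × 2.75096 = 0.827.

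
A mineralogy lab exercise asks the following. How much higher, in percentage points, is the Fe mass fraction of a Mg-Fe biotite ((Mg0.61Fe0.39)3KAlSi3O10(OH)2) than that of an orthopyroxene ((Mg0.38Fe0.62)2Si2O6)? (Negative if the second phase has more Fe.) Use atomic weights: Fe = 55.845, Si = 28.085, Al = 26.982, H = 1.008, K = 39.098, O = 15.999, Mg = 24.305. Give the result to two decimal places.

First mineral: 65.339 g Fe in 454.156 g formula = 14.39 wt% Fe.
Second mineral: 69.248 g Fe in 239.884 g formula = 28.87 wt% Fe.
14.39% − 28.87% gives a difference of -14.48 percentage points.

-14.48 percentage points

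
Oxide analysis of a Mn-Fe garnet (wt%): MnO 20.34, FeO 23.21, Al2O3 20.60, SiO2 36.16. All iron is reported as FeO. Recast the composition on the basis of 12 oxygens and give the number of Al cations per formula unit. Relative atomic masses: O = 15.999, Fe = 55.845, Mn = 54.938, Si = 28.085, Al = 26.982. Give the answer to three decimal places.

2.004 Al apfu

MnO: 20.34/70.937 = 0.28673 mol → 0.28673 mol Mn, 0.28673 mol O.
FeO: 23.21/71.844 = 0.32306 mol → 0.32306 mol Fe, 0.32306 mol O.
Al2O3: 20.60/101.961 = 0.20204 mol → 0.40408 mol Al, 0.60612 mol O.
SiO2: 36.16/60.083 = 0.60183 mol → 0.60183 mol Si, 1.20366 mol O.
Total oxygen = 2.41957 mol. Normalization factor = 12/2.41957 = 4.95956.
Al per 12 O = 0.40408 × 4.95956 = 2.004.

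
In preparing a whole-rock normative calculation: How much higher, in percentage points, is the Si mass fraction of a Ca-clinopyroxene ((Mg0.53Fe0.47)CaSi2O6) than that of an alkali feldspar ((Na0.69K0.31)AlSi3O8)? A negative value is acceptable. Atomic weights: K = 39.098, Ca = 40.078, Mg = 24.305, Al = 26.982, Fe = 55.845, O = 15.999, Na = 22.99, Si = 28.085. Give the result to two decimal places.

-7.25 percentage points

Si in (Mg0.53Fe0.47)CaSi2O6: molar mass 231.371 g/mol; 2×28.085 = 56.170 g → 24.28 wt%.
Si in (Na0.69K0.31)AlSi3O8: molar mass 267.212 g/mol; 3×28.085 = 84.255 g → 31.53 wt%.
Difference = 24.28 − 31.53 = -7.25 percentage points.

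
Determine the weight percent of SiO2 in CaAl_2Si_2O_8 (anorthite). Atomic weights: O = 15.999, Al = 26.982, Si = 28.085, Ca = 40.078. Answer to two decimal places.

43.19 wt%

M(CaAl_2Si_2O_8) = 278.204 g/mol; M(SiO2) = 60.083 g/mol.
Moles SiO2 per formula unit = 2 Si ÷ 1 = 2.0000.
SiO2 fraction = (2.0000 × 60.083) / 278.204 = 120.166/278.204 = 0.4319.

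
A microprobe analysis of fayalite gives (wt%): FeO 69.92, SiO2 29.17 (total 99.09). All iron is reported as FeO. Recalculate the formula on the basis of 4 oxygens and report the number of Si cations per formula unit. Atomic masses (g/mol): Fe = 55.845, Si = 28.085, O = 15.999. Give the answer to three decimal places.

FeO (M=71.844): mol = 0.97322; Fe = 0.97322, O = 0.97322.
SiO2 (M=60.083): mol = 0.48550; Si = 0.48550, O = 0.97100.
ΣO = 1.94422; factor = 4/ΣO = 2.05738.
Si apfu = 0.48550 × 2.05738 = 0.999.

0.999 Si apfu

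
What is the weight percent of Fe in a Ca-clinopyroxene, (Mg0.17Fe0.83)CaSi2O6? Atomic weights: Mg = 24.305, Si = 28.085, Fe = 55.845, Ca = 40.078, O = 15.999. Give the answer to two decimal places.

Formula mass = 0.17·24.305 + 0.83·55.845 + 1·40.078 + 2·28.085 + 6·15.999 = 242.725 g/mol, of which 46.351 g is Fe.
So Fe makes up 46.351/242.725 = 0.1910 of the mass, i.e. 19.10%.

19.10 mass %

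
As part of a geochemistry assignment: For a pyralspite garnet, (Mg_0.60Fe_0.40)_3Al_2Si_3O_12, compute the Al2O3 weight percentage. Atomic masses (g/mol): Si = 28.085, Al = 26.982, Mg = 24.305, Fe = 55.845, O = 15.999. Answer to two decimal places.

M((Mg_0.60Fe_0.40)_3Al_2Si_3O_12) = 440.970 g/mol; M(Al2O3) = 101.961 g/mol.
Moles Al2O3 per formula unit = 2 Al ÷ 2 = 1.0000.
Al2O3 fraction = (1.0000 × 101.961) / 440.970 = 101.961/440.970 = 0.2312.

23.12 wt%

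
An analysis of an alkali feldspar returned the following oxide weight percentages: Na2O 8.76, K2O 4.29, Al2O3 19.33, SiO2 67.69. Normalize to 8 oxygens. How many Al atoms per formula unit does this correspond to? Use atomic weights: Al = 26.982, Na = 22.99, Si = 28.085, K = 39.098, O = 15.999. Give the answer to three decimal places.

1.008 Al apfu

Na2O: 8.76/61.979 = 0.14134 mol → 0.28268 mol Na, 0.14134 mol O.
K2O: 4.29/94.195 = 0.04554 mol → 0.09108 mol K, 0.04554 mol O.
Al2O3: 19.33/101.961 = 0.18958 mol → 0.37916 mol Al, 0.56874 mol O.
SiO2: 67.69/60.083 = 1.12661 mol → 1.12661 mol Si, 2.25322 mol O.
Total oxygen = 3.00884 mol. Normalization factor = 8/3.00884 = 2.65883.
Al per 8 O = 0.37916 × 2.65883 = 1.008.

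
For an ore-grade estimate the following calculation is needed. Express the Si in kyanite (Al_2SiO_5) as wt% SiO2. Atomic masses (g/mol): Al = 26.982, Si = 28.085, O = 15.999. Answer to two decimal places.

Formula mass = 162.044 g/mol.
1 Si → 1.0000 mol SiO2 per formula unit; M(SiO2) = 60.083, so SiO2 mass = 60.083 g.
60.083/162.044 × 100 = 37.08 wt%.

37.08 wt%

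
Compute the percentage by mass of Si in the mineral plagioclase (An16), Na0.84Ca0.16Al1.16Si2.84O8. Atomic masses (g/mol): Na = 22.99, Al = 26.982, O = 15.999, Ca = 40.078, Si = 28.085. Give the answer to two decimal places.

M(Na0.84Ca0.16Al1.16Si2.84O8) = 264.777 g/mol.
Si contributes 2.84 × 28.085 = 79.761 g per mole.
79.761/264.777 = 0.3012 → 30.12%.

30.12 mass %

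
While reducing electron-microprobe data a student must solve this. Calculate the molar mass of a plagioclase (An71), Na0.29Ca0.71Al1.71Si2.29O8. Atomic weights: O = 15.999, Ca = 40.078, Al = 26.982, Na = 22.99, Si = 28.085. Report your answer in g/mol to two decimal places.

The formula mass is the sum 0.29×22.99 + 0.71×40.078 + 1.71×26.982 + 2.29×28.085 + 8×15.999.

273.57 g/mol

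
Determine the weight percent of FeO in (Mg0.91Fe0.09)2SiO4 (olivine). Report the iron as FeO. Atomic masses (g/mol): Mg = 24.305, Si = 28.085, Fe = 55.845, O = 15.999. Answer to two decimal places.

Molar mass of (Mg0.91Fe0.09)2SiO4 = 1.82×24.305 + 0.18×55.845 + 1×28.085 + 4×15.999 = 146.368 g/mol.
Each formula unit contains 0.18 Fe, equivalent to 0.18/1 = 0.1800 mol FeO.
M(FeO) = 1×55.845 + 1×15.999 = 71.844 g/mol.
Mass of FeO per formula unit = 0.1800 × 71.844 = 12.932 g.
FeO wt% = 12.932 / 146.368 × 100 = 8.84%.

8.84 wt%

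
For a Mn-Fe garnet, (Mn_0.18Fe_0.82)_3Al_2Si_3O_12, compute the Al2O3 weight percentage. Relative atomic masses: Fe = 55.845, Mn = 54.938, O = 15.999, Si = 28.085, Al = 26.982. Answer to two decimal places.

M((Mn_0.18Fe_0.82)_3Al_2Si_3O_12) = 497.252 g/mol; M(Al2O3) = 101.961 g/mol.
Moles Al2O3 per formula unit = 2 Al ÷ 2 = 1.0000.
Al2O3 fraction = (1.0000 × 101.961) / 497.252 = 101.961/497.252 = 0.2050.

20.50 wt%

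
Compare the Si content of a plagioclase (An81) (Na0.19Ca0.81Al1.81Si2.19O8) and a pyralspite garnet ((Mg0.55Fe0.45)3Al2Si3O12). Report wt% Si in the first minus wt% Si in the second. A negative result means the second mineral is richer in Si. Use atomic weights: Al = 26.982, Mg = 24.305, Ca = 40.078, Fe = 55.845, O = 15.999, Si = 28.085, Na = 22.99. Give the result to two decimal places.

M(Na0.19Ca0.81Al1.81Si2.19O8) = 275.167 g/mol, so wt% Si = 61.506/275.167 × 100 = 22.35%.
M((Mg0.55Fe0.45)3Al2Si3O12) = 445.701 g/mol, so wt% Si = 84.255/445.701 × 100 = 18.90%.
22.35 − 18.90 = 3.45 pp.

3.45 percentage points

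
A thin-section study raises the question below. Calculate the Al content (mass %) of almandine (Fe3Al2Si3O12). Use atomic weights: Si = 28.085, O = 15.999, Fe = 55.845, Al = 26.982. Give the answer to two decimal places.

M(Fe3Al2Si3O12) = 497.742 g/mol.
Al contributes 2 × 26.982 = 53.964 g per mole.
53.964/497.742 = 0.1084 → 10.84%.

10.84 mass %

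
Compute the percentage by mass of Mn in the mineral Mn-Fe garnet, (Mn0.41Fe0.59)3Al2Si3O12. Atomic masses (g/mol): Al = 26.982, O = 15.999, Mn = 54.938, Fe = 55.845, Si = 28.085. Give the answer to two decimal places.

Formula mass = 1.23*54.938 + 1.77*55.845 + 2*26.982 + 3*28.085 + 12*15.999 = 496.626 g/mol, of which 67.574 g is Mn.
So Mn makes up 67.574/496.626 = 0.1361 of the mass, i.e. 13.61%.

13.61 mass %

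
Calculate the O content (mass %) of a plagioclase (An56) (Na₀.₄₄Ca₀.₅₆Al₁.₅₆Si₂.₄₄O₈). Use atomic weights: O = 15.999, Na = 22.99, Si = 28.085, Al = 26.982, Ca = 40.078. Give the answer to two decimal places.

47.20 mass %

Formula mass = 0.44×22.99 + 0.56×40.078 + 1.56×26.982 + 2.44×28.085 + 8×15.999 = 271.171 g/mol, of which 127.992 g is O.
So O makes up 127.992/271.171 = 0.4720 of the mass, i.e. 47.20%.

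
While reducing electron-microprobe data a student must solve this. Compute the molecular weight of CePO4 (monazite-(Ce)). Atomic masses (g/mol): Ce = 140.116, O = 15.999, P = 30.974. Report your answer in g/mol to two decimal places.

Ce: 1 × 140.116 = 140.1160
P: 1 × 30.974 = 30.9740
O: 4 × 15.999 = 63.9960
Summing the contributions gives the formula mass.

235.09 g/mol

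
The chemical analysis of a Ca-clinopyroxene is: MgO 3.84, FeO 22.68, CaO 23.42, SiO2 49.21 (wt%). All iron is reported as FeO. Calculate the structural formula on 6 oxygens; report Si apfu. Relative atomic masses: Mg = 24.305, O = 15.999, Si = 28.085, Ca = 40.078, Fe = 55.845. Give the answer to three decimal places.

1.992 Si apfu

MgO: 3.84/40.304 = 0.09528 mol → 0.09528 mol Mg, 0.09528 mol O.
FeO: 22.68/71.844 = 0.31568 mol → 0.31568 mol Fe, 0.31568 mol O.
CaO: 23.42/56.077 = 0.41764 mol → 0.41764 mol Ca, 0.41764 mol O.
SiO2: 49.21/60.083 = 0.81903 mol → 0.81903 mol Si, 1.63806 mol O.
Total oxygen = 2.46666 mol. Normalization factor = 6/2.46666 = 2.43244.
Si per 6 O = 0.81903 × 2.43244 = 1.992.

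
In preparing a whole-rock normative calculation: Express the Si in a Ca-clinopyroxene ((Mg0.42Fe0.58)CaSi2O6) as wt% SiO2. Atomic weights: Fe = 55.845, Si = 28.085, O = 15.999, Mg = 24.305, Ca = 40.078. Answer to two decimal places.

Molar mass of (Mg0.42Fe0.58)CaSi2O6 = 0.42·24.305 + 0.58·55.845 + 1·40.078 + 2·28.085 + 6·15.999 = 234.840 g/mol.
Each formula unit contains 2 Si, equivalent to 2/1 = 2.0000 mol SiO2.
M(SiO2) = 1×28.085 + 2×15.999 = 60.083 g/mol.
Mass of SiO2 per formula unit = 2.0000 × 60.083 = 120.166 g.
SiO2 wt% = 120.166 / 234.840 × 100 = 51.17%.

51.17 wt%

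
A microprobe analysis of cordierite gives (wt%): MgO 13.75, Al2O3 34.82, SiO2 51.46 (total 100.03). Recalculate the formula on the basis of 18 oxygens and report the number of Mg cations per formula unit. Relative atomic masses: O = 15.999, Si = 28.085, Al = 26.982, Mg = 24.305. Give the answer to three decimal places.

MgO: 13.75/40.304 = 0.34116 mol → 0.34116 mol Mg, 0.34116 mol O.
Al2O3: 34.82/101.961 = 0.34150 mol → 0.68300 mol Al, 1.02450 mol O.
SiO2: 51.46/60.083 = 0.85648 mol → 0.85648 mol Si, 1.71296 mol O.
Total oxygen = 3.07862 mol. Normalization factor = 18/3.07862 = 5.84678.
Mg per 18 O = 0.34116 × 5.84678 = 1.995.

1.995 Mg apfu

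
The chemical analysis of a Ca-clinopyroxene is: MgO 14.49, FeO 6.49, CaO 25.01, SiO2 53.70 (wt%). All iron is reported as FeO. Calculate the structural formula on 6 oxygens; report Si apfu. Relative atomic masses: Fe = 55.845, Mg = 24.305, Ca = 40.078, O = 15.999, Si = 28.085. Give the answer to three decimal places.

MgO: 14.49/40.304 = 0.35952 mol → 0.35952 mol Mg, 0.35952 mol O.
FeO: 6.49/71.844 = 0.09033 mol → 0.09033 mol Fe, 0.09033 mol O.
CaO: 25.01/56.077 = 0.44599 mol → 0.44599 mol Ca, 0.44599 mol O.
SiO2: 53.70/60.083 = 0.89376 mol → 0.89376 mol Si, 1.78752 mol O.
Total oxygen = 2.68336 mol. Normalization factor = 6/2.68336 = 2.23600.
Si per 6 O = 0.89376 × 2.23600 = 1.998.

1.998 Si apfu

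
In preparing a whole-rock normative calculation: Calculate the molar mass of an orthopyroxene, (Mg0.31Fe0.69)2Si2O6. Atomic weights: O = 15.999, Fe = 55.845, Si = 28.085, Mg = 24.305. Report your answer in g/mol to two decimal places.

244.30 g/mol

The formula mass is the sum 0.62*24.305 + 1.38*55.845 + 2*28.085 + 6*15.999.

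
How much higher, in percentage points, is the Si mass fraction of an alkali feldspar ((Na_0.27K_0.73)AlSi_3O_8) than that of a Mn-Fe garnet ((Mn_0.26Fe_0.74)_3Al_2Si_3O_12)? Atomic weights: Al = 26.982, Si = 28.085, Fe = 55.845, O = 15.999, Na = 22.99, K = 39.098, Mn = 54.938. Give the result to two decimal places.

First mineral: 84.255 g Si in 273.978 g formula = 30.75 wt% Si.
Second mineral: 84.255 g Si in 497.035 g formula = 16.95 wt% Si.
30.75% − 16.95% gives a difference of 13.80 percentage points.

13.80 percentage points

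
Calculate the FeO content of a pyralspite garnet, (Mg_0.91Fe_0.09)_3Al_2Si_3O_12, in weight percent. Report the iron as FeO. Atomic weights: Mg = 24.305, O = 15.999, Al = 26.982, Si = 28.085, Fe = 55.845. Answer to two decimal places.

4.71 wt%

Molar mass of (Mg_0.91Fe_0.09)_3Al_2Si_3O_12 = 2.73*24.305 + 0.27*55.845 + 2*26.982 + 3*28.085 + 12*15.999 = 411.638 g/mol.
Each formula unit contains 0.27 Fe, equivalent to 0.27/1 = 0.2700 mol FeO.
M(FeO) = 1×55.845 + 1×15.999 = 71.844 g/mol.
Mass of FeO per formula unit = 0.2700 × 71.844 = 19.398 g.
FeO wt% = 19.398 / 411.638 × 100 = 4.71%.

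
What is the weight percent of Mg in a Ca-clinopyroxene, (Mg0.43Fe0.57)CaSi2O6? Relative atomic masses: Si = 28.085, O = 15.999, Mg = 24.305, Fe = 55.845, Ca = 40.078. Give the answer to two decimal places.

4.46 wt%

M((Mg0.43Fe0.57)CaSi2O6) = 234.525 g/mol.
Mg contributes 0.43 × 24.305 = 10.451 g per mole.
10.451/234.525 = 0.0446 → 4.46%.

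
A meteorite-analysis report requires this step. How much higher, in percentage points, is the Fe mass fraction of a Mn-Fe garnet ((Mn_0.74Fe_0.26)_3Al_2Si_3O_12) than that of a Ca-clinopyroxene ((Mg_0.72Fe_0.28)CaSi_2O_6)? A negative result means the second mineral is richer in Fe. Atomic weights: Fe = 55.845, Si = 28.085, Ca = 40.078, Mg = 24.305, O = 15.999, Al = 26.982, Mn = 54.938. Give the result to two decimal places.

Fe in (Mn_0.74Fe_0.26)_3Al_2Si_3O_12: molar mass 495.728 g/mol; 0.78×55.845 = 43.559 g → 8.79 wt%.
Fe in (Mg_0.72Fe_0.28)CaSi_2O_6: molar mass 225.378 g/mol; 0.28×55.845 = 15.637 g → 6.94 wt%.
Difference = 8.79 − 6.94 = 1.85 percentage points.

1.85 percentage points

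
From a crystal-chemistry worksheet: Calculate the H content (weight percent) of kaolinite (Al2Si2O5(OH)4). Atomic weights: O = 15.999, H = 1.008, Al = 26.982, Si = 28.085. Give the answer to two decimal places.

M(Al2Si2O5(OH)4) = 258.157 g/mol.
H contributes 4 × 1.008 = 4.032 g per mole.
4.032/258.157 = 0.0156 → 1.56%.

1.56 weight percent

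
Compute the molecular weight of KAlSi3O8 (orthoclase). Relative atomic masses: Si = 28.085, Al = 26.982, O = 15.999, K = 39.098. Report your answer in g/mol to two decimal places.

M = 1(39.098) + 1(26.982) + 3(28.085) + 8(15.999)

278.33 g/mol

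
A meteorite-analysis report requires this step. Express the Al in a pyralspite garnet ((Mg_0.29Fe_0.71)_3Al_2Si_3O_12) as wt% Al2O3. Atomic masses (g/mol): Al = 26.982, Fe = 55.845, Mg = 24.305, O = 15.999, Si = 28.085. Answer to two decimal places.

M((Mg_0.29Fe_0.71)_3Al_2Si_3O_12) = 470.302 g/mol; M(Al2O3) = 101.961 g/mol.
Moles Al2O3 per formula unit = 2 Al ÷ 2 = 1.0000.
Al2O3 fraction = (1.0000 × 101.961) / 470.302 = 101.961/470.302 = 0.2168.

21.68 wt%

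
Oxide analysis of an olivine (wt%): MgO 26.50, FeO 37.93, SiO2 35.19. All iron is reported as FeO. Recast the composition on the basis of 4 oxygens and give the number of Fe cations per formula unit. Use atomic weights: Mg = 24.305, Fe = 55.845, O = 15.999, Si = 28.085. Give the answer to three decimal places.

MgO (M=40.304): mol = 0.65750; Mg = 0.65750, O = 0.65750.
FeO (M=71.844): mol = 0.52795; Fe = 0.52795, O = 0.52795.
SiO2 (M=60.083): mol = 0.58569; Si = 0.58569, O = 1.17138.
ΣO = 2.35683; factor = 4/ΣO = 1.69719.
Fe apfu = 0.52795 × 1.69719 = 0.896.

0.896 Fe apfu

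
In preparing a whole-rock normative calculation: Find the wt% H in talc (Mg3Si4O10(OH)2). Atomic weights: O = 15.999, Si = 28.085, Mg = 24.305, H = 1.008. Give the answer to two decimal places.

M(Mg3Si4O10(OH)2) = 379.259 g/mol.
H contributes 2 × 1.008 = 2.016 g per mole.
2.016/379.259 = 0.0053 → 0.53%.

0.53 mass %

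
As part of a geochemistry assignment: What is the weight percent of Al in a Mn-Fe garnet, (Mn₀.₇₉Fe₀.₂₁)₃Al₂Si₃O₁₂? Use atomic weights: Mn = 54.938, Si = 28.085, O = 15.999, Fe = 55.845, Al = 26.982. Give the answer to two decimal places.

M((Mn₀.₇₉Fe₀.₂₁)₃Al₂Si₃O₁₂) = 495.592 g/mol.
Al contributes 2 × 26.982 = 53.964 g per mole.
53.964/495.592 = 0.1089 → 10.89%.

10.89 wt%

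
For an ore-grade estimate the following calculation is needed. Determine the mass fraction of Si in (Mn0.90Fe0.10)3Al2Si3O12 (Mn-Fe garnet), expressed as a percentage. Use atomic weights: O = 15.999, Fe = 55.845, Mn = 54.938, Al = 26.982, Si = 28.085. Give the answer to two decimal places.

17.01 weight percent

Formula mass = 2.70*54.938 + 0.30*55.845 + 2*26.982 + 3*28.085 + 12*15.999 = 495.293 g/mol, of which 84.255 g is Si.
So Si makes up 84.255/495.293 = 0.1701 of the mass, i.e. 17.01%.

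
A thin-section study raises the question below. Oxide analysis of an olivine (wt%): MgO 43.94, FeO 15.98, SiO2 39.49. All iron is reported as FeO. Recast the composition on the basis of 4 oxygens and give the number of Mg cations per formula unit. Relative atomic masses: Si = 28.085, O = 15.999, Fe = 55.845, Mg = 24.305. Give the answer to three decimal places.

43.94 wt% MgO ÷ 40.304 g/mol = 1.09021 mol, giving 1.09021 Mg and 1.09021 O.
15.98 wt% FeO ÷ 71.844 g/mol = 0.22243 mol, giving 0.22243 Fe and 0.22243 O.
39.49 wt% SiO2 ÷ 60.083 g/mol = 0.65726 mol, giving 0.65726 Si and 1.31452 O.
Oxygen sums to 2.62716; scaling by 4/2.62716 = 1.52256 puts the formula on 4 O.
Mg: 1.09021 × 1.52256 = 1.660 atoms per formula unit.

1.660 Mg apfu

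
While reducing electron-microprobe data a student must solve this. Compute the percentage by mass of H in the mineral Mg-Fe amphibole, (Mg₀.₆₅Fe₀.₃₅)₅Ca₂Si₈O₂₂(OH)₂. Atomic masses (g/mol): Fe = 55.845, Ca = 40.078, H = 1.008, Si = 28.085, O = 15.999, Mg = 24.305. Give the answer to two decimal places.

Formula mass = 3.25·24.305 + 1.75·55.845 + 2·40.078 + 8·28.085 + 24·15.999 + 2·1.008 = 867.548 g/mol, of which 2.016 g is H.
So H makes up 2.016/867.548 = 0.0023 of the mass, i.e. 0.23%.

0.23 weight percent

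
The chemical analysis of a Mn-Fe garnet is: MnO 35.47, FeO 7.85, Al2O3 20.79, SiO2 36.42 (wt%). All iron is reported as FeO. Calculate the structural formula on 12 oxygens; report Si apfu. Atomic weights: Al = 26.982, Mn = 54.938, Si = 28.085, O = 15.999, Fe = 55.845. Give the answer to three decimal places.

35.47 wt% MnO ÷ 70.937 g/mol = 0.50002 mol, giving 0.50002 Mn and 0.50002 O.
7.85 wt% FeO ÷ 71.844 g/mol = 0.10926 mol, giving 0.10926 Fe and 0.10926 O.
20.79 wt% Al2O3 ÷ 101.961 g/mol = 0.20390 mol, giving 0.40780 Al and 0.61170 O.
36.42 wt% SiO2 ÷ 60.083 g/mol = 0.60616 mol, giving 0.60616 Si and 1.21232 O.
Oxygen sums to 2.43330; scaling by 12/2.43330 = 4.93157 puts the formula on 12 O.
Si: 0.60616 × 4.93157 = 2.989 atoms per formula unit.

2.989 Si apfu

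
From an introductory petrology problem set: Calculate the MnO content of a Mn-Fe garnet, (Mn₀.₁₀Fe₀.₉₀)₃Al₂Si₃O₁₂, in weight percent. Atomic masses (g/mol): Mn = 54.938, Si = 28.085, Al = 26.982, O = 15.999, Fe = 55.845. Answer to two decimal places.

Molar mass of (Mn₀.₁₀Fe₀.₉₀)₃Al₂Si₃O₁₂ = 0.30×54.938 + 2.70×55.845 + 2×26.982 + 3×28.085 + 12×15.999 = 497.470 g/mol.
Each formula unit contains 0.30 Mn, equivalent to 0.30/1 = 0.3000 mol MnO.
M(MnO) = 1×54.938 + 1×15.999 = 70.937 g/mol.
Mass of MnO per formula unit = 0.3000 × 70.937 = 21.281 g.
MnO wt% = 21.281 / 497.470 × 100 = 4.28%.

4.28 wt%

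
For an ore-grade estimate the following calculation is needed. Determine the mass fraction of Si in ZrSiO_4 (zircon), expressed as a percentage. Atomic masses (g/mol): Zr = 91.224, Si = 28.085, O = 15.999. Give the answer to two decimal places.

15.32 weight percent

M(ZrSiO_4) = 183.305 g/mol.
Si contributes 1 × 28.085 = 28.085 g per mole.
28.085/183.305 = 0.1532 → 15.32%.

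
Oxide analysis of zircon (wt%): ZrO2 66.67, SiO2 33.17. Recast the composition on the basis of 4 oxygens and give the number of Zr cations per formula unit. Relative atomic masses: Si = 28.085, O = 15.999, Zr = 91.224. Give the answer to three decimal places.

66.67 wt% ZrO2 ÷ 123.222 g/mol = 0.54106 mol, giving 0.54106 Zr and 1.08212 O.
33.17 wt% SiO2 ÷ 60.083 g/mol = 0.55207 mol, giving 0.55207 Si and 1.10414 O.
Oxygen sums to 2.18626; scaling by 4/2.18626 = 1.82961 puts the formula on 4 O.
Zr: 0.54106 × 1.82961 = 0.990 atoms per formula unit.

0.990 Zr apfu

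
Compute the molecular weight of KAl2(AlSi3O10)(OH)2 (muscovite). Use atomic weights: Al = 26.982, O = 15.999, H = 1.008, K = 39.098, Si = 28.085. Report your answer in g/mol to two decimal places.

398.30 g/mol

The formula mass is the sum 1(39.098) + 3(26.982) + 3(28.085) + 12(15.999) + 2(1.008).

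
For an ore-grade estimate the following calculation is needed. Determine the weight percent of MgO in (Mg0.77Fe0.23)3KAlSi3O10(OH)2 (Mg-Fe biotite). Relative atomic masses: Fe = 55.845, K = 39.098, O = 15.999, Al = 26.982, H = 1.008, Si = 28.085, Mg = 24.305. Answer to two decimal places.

21.21 wt%

Formula mass = 439.017 g/mol.
2.31 Mg → 2.3100 mol MgO per formula unit; M(MgO) = 40.304, so MgO mass = 93.102 g.
93.102/439.017 × 100 = 21.21 wt%.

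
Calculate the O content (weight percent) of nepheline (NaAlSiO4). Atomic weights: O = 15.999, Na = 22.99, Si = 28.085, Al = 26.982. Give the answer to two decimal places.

M(NaAlSiO4) = 142.053 g/mol.
O contributes 4 × 15.999 = 63.996 g per mole.
63.996/142.053 = 0.4505 → 45.05%.

45.05 weight percent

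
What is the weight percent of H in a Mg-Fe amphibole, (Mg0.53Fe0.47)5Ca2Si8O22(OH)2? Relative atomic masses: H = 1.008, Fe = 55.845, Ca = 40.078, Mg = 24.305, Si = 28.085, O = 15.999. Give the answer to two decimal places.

0.23 wt%

M((Mg0.53Fe0.47)5Ca2Si8O22(OH)2) = 886.472 g/mol.
H contributes 2 × 1.008 = 2.016 g per mole.
2.016/886.472 = 0.0023 → 0.23%.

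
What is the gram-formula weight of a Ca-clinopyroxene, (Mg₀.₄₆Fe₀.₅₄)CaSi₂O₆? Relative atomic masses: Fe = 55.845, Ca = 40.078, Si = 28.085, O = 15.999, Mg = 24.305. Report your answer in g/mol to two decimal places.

Mg: 0.46 × 24.305 = 11.1803
Fe: 0.54 × 55.845 = 30.1563
Ca: 1 × 40.078 = 40.0780
Si: 2 × 28.085 = 56.1700
O: 6 × 15.999 = 95.9940
Summing the contributions gives the formula mass.

233.58 g/mol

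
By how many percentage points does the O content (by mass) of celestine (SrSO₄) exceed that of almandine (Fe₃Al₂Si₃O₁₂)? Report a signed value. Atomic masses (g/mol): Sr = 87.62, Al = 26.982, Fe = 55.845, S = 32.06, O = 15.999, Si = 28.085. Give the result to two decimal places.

O in SrSO₄: molar mass 183.676 g/mol; 4×15.999 = 63.996 g → 34.84 wt%.
O in Fe₃Al₂Si₃O₁₂: molar mass 497.742 g/mol; 12×15.999 = 191.988 g → 38.57 wt%.
Difference = 34.84 − 38.57 = -3.73 percentage points.

-3.73 percentage points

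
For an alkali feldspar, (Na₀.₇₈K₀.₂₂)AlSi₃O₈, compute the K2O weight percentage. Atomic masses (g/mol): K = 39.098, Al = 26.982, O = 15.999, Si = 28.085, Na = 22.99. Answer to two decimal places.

3.90 wt%

Molar mass of (Na₀.₇₈K₀.₂₂)AlSi₃O₈ = 0.78·22.99 + 0.22·39.098 + 1·26.982 + 3·28.085 + 8·15.999 = 265.763 g/mol.
Each formula unit contains 0.22 K, equivalent to 0.22/2 = 0.1100 mol K2O.
M(K2O) = 2×39.098 + 1×15.999 = 94.195 g/mol.
Mass of K2O per formula unit = 0.1100 × 94.195 = 10.361 g.
K2O wt% = 10.361 / 265.763 × 100 = 3.90%.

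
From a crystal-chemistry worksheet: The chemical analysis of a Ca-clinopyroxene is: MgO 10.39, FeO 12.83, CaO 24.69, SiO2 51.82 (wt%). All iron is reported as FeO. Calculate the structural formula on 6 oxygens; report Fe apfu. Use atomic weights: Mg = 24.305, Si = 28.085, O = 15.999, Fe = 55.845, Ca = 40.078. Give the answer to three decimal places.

MgO (M=40.304): mol = 0.25779; Mg = 0.25779, O = 0.25779.
FeO (M=71.844): mol = 0.17858; Fe = 0.17858, O = 0.17858.
CaO (M=56.077): mol = 0.44029; Ca = 0.44029, O = 0.44029.
SiO2 (M=60.083): mol = 0.86247; Si = 0.86247, O = 1.72494.
ΣO = 2.60160; factor = 6/ΣO = 2.30627.
Fe apfu = 0.17858 × 2.30627 = 0.412.

0.412 Fe apfu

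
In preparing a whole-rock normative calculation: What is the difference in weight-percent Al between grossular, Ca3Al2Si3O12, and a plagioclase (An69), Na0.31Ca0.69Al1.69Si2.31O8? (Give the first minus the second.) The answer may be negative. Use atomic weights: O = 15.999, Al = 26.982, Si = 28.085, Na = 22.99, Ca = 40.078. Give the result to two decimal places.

M(Ca3Al2Si3O12) = 450.441 g/mol, so wt% Al = 53.964/450.441 × 100 = 11.98%.
M(Na0.31Ca0.69Al1.69Si2.31O8) = 273.249 g/mol, so wt% Al = 45.600/273.249 × 100 = 16.69%.
11.98 − 16.69 = -4.71 pp.

-4.71 percentage points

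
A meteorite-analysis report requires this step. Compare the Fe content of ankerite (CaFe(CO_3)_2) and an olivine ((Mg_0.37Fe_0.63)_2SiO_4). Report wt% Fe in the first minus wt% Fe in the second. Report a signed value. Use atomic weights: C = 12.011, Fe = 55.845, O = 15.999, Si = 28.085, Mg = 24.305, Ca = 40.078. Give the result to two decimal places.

-13.14 percentage points

First mineral: 55.845 g Fe in 215.939 g formula = 25.86 wt% Fe.
Second mineral: 70.365 g Fe in 180.431 g formula = 39.00 wt% Fe.
25.86% − 39.00% gives a difference of -13.14 percentage points.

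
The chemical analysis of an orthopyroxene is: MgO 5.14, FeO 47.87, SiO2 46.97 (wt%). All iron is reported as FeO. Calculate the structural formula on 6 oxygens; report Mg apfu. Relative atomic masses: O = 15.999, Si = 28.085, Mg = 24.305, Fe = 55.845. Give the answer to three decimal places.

0.325 Mg apfu

MgO (M=40.304): mol = 0.12753; Mg = 0.12753, O = 0.12753.
FeO (M=71.844): mol = 0.66630; Fe = 0.66630, O = 0.66630.
SiO2 (M=60.083): mol = 0.78175; Si = 0.78175, O = 1.56350.
ΣO = 2.35733; factor = 6/ΣO = 2.54525.
Mg apfu = 0.12753 × 2.54525 = 0.325.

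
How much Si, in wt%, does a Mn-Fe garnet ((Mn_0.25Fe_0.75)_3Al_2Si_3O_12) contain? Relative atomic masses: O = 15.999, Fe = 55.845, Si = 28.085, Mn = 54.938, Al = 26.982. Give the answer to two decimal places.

16.95 wt%

Formula mass = 0.75·54.938 + 2.25·55.845 + 2·26.982 + 3·28.085 + 12·15.999 = 497.062 g/mol, of which 84.255 g is Si.
So Si makes up 84.255/497.062 = 0.1695 of the mass, i.e. 16.95%.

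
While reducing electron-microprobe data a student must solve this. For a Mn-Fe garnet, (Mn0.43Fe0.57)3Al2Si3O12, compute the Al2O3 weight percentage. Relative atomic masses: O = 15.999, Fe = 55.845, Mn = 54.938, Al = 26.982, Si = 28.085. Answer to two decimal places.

Molar mass of (Mn0.43Fe0.57)3Al2Si3O12 = 1.29*54.938 + 1.71*55.845 + 2*26.982 + 3*28.085 + 12*15.999 = 496.572 g/mol.
Each formula unit contains 2 Al, equivalent to 2/2 = 1.0000 mol Al2O3.
M(Al2O3) = 2×26.982 + 3×15.999 = 101.961 g/mol.
Mass of Al2O3 per formula unit = 1.0000 × 101.961 = 101.961 g.
Al2O3 wt% = 101.961 / 496.572 × 100 = 20.53%.

20.53 wt%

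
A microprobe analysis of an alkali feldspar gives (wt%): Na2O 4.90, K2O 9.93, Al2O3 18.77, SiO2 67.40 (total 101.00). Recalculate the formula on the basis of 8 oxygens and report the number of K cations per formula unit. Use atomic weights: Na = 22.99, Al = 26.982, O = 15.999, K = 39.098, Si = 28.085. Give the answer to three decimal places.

4.90 wt% Na2O ÷ 61.979 g/mol = 0.07906 mol, giving 0.15812 Na and 0.07906 O.
9.93 wt% K2O ÷ 94.195 g/mol = 0.10542 mol, giving 0.21084 K and 0.10542 O.
18.77 wt% Al2O3 ÷ 101.961 g/mol = 0.18409 mol, giving 0.36818 Al and 0.55227 O.
67.40 wt% SiO2 ÷ 60.083 g/mol = 1.12178 mol, giving 1.12178 Si and 2.24356 O.
Oxygen sums to 2.98031; scaling by 8/2.98031 = 2.68428 puts the formula on 8 O.
K: 0.21084 × 2.68428 = 0.566 atoms per formula unit.

0.566 K apfu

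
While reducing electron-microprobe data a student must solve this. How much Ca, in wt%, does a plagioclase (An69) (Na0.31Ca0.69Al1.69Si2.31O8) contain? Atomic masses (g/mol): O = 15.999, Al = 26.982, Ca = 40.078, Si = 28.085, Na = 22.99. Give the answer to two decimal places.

10.12 wt%

M(Na0.31Ca0.69Al1.69Si2.31O8) = 273.249 g/mol.
Ca contributes 0.69 × 40.078 = 27.654 g per mole.
27.654/273.249 = 0.1012 → 10.12%.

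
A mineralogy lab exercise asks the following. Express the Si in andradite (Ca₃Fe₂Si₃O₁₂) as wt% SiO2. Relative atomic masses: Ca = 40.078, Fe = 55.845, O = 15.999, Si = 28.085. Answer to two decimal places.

35.47 wt%

M(Ca₃Fe₂Si₃O₁₂) = 508.167 g/mol; M(SiO2) = 60.083 g/mol.
Moles SiO2 per formula unit = 3 Si ÷ 1 = 3.0000.
SiO2 fraction = (3.0000 × 60.083) / 508.167 = 180.249/508.167 = 0.3547.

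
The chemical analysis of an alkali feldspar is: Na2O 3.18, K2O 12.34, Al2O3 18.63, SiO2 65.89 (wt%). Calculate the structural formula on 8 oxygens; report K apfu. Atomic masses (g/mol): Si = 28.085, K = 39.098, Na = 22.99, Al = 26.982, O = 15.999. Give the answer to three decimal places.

3.18 wt% Na2O ÷ 61.979 g/mol = 0.05131 mol, giving 0.10262 Na and 0.05131 O.
12.34 wt% K2O ÷ 94.195 g/mol = 0.13100 mol, giving 0.26200 K and 0.13100 O.
18.63 wt% Al2O3 ÷ 101.961 g/mol = 0.18272 mol, giving 0.36544 Al and 0.54816 O.
65.89 wt% SiO2 ÷ 60.083 g/mol = 1.09665 mol, giving 1.09665 Si and 2.19330 O.
Oxygen sums to 2.92377; scaling by 8/2.92377 = 2.73619 puts the formula on 8 O.
K: 0.26200 × 2.73619 = 0.717 atoms per formula unit.

0.717 K apfu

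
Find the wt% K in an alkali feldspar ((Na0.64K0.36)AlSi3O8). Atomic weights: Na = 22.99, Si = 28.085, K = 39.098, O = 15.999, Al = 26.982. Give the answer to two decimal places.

5.25 wt%

Formula mass = 0.64·22.99 + 0.36·39.098 + 1·26.982 + 3·28.085 + 8·15.999 = 268.018 g/mol, of which 14.075 g is K.
So K makes up 14.075/268.018 = 0.0525 of the mass, i.e. 5.25%.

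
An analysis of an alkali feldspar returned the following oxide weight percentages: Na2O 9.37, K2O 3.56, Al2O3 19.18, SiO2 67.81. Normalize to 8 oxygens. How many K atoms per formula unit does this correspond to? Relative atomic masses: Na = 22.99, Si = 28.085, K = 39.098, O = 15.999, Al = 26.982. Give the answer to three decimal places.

0.201 K apfu

9.37 wt% Na2O ÷ 61.979 g/mol = 0.15118 mol, giving 0.30236 Na and 0.15118 O.
3.56 wt% K2O ÷ 94.195 g/mol = 0.03779 mol, giving 0.07558 K and 0.03779 O.
19.18 wt% Al2O3 ÷ 101.961 g/mol = 0.18811 mol, giving 0.37622 Al and 0.56433 O.
67.81 wt% SiO2 ÷ 60.083 g/mol = 1.12861 mol, giving 1.12861 Si and 2.25722 O.
Oxygen sums to 3.01052; scaling by 8/3.01052 = 2.65735 puts the formula on 8 O.
K: 0.07558 × 2.65735 = 0.201 atoms per formula unit.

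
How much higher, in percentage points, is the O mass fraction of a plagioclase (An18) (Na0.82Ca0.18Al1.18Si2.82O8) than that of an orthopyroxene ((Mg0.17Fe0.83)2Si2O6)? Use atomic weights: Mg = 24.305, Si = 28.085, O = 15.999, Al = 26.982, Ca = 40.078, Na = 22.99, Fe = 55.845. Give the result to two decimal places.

10.36 percentage points

O in Na0.82Ca0.18Al1.18Si2.82O8: molar mass 265.096 g/mol; 8×15.999 = 127.992 g → 48.28 wt%.
O in (Mg0.17Fe0.83)2Si2O6: molar mass 253.130 g/mol; 6×15.999 = 95.994 g → 37.92 wt%.
Difference = 48.28 − 37.92 = 10.36 percentage points.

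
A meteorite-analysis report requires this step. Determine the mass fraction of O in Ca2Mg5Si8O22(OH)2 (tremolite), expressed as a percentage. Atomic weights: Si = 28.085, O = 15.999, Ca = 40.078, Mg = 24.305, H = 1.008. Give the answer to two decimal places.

Formula mass = 2·40.078 + 5·24.305 + 8·28.085 + 24·15.999 + 2·1.008 = 812.353 g/mol, of which 383.976 g is O.
So O makes up 383.976/812.353 = 0.4727 of the mass, i.e. 47.27%.

47.27 weight percent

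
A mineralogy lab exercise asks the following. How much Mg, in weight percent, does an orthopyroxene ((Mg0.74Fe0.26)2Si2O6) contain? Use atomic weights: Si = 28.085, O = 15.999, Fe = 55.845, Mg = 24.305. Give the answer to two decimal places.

Formula mass = 1.48*24.305 + 0.52*55.845 + 2*28.085 + 6*15.999 = 217.175 g/mol, of which 35.971 g is Mg.
So Mg makes up 35.971/217.175 = 0.1656 of the mass, i.e. 16.56%.

16.56 weight percent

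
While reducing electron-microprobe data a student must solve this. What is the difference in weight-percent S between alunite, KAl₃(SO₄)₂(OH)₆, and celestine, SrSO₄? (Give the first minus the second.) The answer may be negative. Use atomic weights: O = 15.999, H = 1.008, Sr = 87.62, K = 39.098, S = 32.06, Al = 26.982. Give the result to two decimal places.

M(KAl₃(SO₄)₂(OH)₆) = 414.198 g/mol, so wt% S = 64.120/414.198 × 100 = 15.48%.
M(SrSO₄) = 183.676 g/mol, so wt% S = 32.060/183.676 × 100 = 17.45%.
15.48 − 17.45 = -1.97 pp.

-1.97 percentage points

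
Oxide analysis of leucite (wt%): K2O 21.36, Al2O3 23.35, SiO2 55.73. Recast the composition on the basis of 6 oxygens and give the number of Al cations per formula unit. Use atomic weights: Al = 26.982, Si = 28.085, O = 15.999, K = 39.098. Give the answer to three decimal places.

0.992 Al apfu

K2O: 21.36/94.195 = 0.22676 mol → 0.45352 mol K, 0.22676 mol O.
Al2O3: 23.35/101.961 = 0.22901 mol → 0.45802 mol Al, 0.68703 mol O.
SiO2: 55.73/60.083 = 0.92755 mol → 0.92755 mol Si, 1.85510 mol O.
Total oxygen = 2.76889 mol. Normalization factor = 6/2.76889 = 2.16693.
Al per 6 O = 0.45802 × 2.16693 = 0.992.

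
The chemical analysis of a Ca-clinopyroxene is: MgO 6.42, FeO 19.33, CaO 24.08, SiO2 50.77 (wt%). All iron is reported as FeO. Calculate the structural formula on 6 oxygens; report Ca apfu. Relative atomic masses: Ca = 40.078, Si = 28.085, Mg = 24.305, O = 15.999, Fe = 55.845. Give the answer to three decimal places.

MgO: 6.42/40.304 = 0.15929 mol → 0.15929 mol Mg, 0.15929 mol O.
FeO: 19.33/71.844 = 0.26906 mol → 0.26906 mol Fe, 0.26906 mol O.
CaO: 24.08/56.077 = 0.42941 mol → 0.42941 mol Ca, 0.42941 mol O.
SiO2: 50.77/60.083 = 0.84500 mol → 0.84500 mol Si, 1.69000 mol O.
Total oxygen = 2.54776 mol. Normalization factor = 6/2.54776 = 2.35501.
Ca per 6 O = 0.42941 × 2.35501 = 1.011.

1.011 Ca apfu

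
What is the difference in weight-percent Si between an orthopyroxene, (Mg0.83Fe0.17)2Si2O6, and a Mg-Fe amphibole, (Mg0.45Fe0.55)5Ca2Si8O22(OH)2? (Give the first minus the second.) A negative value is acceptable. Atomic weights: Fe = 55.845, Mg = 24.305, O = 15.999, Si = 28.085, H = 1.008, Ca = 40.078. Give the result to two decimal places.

1.57 percentage points

Si in (Mg0.83Fe0.17)2Si2O6: molar mass 211.498 g/mol; 2×28.085 = 56.170 g → 26.56 wt%.
Si in (Mg0.45Fe0.55)5Ca2Si8O22(OH)2: molar mass 899.088 g/mol; 8×28.085 = 224.680 g → 24.99 wt%.
Difference = 26.56 − 24.99 = 1.57 percentage points.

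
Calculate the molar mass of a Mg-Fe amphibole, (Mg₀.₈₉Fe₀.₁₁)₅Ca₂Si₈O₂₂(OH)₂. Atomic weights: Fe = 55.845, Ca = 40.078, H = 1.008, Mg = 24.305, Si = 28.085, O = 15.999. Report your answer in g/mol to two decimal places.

829.70 g/mol

M = 4.45·24.305 + 0.55·55.845 + 2·40.078 + 8·28.085 + 24·15.999 + 2·1.008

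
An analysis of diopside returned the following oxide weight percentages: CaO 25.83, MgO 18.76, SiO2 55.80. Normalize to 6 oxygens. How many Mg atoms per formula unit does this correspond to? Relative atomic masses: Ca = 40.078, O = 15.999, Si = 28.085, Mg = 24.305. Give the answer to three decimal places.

CaO (M=56.077): mol = 0.46062; Ca = 0.46062, O = 0.46062.
MgO (M=40.304): mol = 0.46546; Mg = 0.46546, O = 0.46546.
SiO2 (M=60.083): mol = 0.92872; Si = 0.92872, O = 1.85744.
ΣO = 2.78352; factor = 6/ΣO = 2.15554.
Mg apfu = 0.46546 × 2.15554 = 1.003.

1.003 Mg apfu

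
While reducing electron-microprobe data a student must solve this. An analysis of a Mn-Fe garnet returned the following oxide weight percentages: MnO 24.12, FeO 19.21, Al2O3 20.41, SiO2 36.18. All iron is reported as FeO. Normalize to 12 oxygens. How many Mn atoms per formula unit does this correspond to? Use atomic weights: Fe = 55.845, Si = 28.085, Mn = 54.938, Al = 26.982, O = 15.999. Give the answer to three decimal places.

1.691 Mn apfu

MnO: 24.12/70.937 = 0.34002 mol → 0.34002 mol Mn, 0.34002 mol O.
FeO: 19.21/71.844 = 0.26738 mol → 0.26738 mol Fe, 0.26738 mol O.
Al2O3: 20.41/101.961 = 0.20017 mol → 0.40034 mol Al, 0.60051 mol O.
SiO2: 36.18/60.083 = 0.60217 mol → 0.60217 mol Si, 1.20434 mol O.
Total oxygen = 2.41225 mol. Normalization factor = 12/2.41225 = 4.97461.
Mn per 12 O = 0.34002 × 4.97461 = 1.691.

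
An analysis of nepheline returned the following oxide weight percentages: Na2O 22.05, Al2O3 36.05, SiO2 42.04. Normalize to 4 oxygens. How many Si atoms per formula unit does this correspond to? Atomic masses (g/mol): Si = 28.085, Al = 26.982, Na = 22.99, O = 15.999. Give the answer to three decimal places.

0.994 Si apfu

Na2O (M=61.979): mol = 0.35577; Na = 0.71154, O = 0.35577.
Al2O3 (M=101.961): mol = 0.35357; Al = 0.70714, O = 1.06071.
SiO2 (M=60.083): mol = 0.69970; Si = 0.69970, O = 1.39940.
ΣO = 2.81588; factor = 4/ΣO = 1.42052.
Si apfu = 0.69970 × 1.42052 = 0.994.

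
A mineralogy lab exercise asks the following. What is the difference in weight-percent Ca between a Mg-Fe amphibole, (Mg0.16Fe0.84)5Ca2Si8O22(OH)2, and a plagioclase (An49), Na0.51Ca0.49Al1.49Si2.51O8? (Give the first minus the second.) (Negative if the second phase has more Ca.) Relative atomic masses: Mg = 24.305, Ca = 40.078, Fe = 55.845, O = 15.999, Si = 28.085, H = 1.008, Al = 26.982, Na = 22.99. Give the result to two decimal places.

1.21 percentage points

M((Mg0.16Fe0.84)5Ca2Si8O22(OH)2) = 944.821 g/mol, so wt% Ca = 80.156/944.821 × 100 = 8.48%.
M(Na0.51Ca0.49Al1.49Si2.51O8) = 270.052 g/mol, so wt% Ca = 19.638/270.052 × 100 = 7.27%.
8.48 − 7.27 = 1.21 pp.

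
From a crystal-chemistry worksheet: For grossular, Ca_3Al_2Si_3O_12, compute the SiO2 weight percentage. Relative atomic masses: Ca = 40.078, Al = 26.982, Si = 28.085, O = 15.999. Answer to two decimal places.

Formula mass = 450.441 g/mol.
3 Si → 3.0000 mol SiO2 per formula unit; M(SiO2) = 60.083, so SiO2 mass = 180.249 g.
180.249/450.441 × 100 = 40.02 wt%.

40.02 wt%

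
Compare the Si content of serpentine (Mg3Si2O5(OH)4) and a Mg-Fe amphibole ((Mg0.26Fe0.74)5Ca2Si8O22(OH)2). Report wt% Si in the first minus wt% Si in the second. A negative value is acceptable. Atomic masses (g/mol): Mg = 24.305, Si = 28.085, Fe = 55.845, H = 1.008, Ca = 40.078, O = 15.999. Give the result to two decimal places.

M(Mg3Si2O5(OH)4) = 277.108 g/mol, so wt% Si = 56.170/277.108 × 100 = 20.27%.
M((Mg0.26Fe0.74)5Ca2Si8O22(OH)2) = 929.051 g/mol, so wt% Si = 224.680/929.051 × 100 = 24.18%.
20.27 − 24.18 = -3.91 pp.

-3.91 percentage points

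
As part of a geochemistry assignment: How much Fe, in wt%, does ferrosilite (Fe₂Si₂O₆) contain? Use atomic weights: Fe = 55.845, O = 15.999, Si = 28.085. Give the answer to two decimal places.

Formula mass = 2·55.845 + 2·28.085 + 6·15.999 = 263.854 g/mol, of which 111.690 g is Fe.
So Fe makes up 111.690/263.854 = 0.4233 of the mass, i.e. 42.33%.

42.33 wt%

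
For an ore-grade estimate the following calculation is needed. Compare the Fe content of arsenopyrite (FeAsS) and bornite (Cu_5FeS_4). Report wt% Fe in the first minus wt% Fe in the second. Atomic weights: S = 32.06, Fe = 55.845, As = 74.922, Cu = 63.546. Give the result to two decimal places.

23.17 percentage points

M(FeAsS) = 162.827 g/mol, so wt% Fe = 55.845/162.827 × 100 = 34.30%.
M(Cu_5FeS_4) = 501.815 g/mol, so wt% Fe = 55.845/501.815 × 100 = 11.13%.
34.30 − 11.13 = 23.17 pp.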